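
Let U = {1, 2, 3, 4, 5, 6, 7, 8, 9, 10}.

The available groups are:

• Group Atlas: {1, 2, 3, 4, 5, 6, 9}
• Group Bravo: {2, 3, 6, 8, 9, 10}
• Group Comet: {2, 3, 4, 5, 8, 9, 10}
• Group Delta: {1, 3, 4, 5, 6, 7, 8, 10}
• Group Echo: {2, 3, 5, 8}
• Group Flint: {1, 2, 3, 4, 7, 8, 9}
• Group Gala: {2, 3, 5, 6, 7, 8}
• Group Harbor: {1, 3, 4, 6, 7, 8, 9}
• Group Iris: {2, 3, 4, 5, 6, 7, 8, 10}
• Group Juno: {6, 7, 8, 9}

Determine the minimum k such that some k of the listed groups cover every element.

2

Atlas and Delta cover everything between them: the union {1, 2, 3, 4, 5, 6, 7, 8, 9, 10} is all of U.
No single group has all 10 elements (the largest, Delta, has 8), so 2 is optimal.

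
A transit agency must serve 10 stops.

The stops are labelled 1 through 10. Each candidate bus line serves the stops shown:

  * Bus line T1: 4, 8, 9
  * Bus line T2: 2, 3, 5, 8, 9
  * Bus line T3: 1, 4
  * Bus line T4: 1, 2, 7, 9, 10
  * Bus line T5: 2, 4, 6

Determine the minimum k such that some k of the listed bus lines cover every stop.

T2 and T4 and T5 together: T2 ∪ T4 ∪ T5 = {1, 2, 3, 4, 5, 6, 7, 8, 9, 10} — every stop is covered.
Only T2 contains 3, so T2 is forced; the remaining 5 stops need at least 2 more bus lines (each remaining bus line adds at most 3) — so at least 3 bus lines are needed, and 3 is optimal.

3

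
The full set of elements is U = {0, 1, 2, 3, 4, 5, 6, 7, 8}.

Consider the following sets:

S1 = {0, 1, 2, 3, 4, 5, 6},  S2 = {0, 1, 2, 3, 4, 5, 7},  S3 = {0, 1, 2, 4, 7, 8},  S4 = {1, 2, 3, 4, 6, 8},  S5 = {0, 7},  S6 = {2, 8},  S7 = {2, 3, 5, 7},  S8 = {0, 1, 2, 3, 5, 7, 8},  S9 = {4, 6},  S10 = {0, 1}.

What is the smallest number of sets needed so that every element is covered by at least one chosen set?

S2 and S4 together: S2 ∪ S4 = {0, 1, 2, 3, 4, 5, 6, 7, 8} — every element is covered.
No single set has all 9 elements (the largest, S1, has 7), so 2 is optimal.

2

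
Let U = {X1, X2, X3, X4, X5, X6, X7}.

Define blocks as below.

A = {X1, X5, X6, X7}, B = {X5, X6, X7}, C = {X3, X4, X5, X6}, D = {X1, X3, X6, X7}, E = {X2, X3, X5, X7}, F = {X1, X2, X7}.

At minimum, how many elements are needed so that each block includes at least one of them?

The 2 elements {X2, X6} hit every block.
The blocks C, F are pairwise disjoint, so any hitting set needs a separate element for each — at least 2. Hence 2 is optimal.

2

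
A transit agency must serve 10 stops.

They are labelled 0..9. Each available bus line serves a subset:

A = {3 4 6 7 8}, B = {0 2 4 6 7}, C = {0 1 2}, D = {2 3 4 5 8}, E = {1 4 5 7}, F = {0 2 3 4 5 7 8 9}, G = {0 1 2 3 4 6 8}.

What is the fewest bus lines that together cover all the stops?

2

F and G together: F ∪ G = {0, 1, 2, 3, 4, 5, 6, 7, 8, 9} — every stop is covered.
No single bus line has all 10 stops (the largest, F, has 8), so 2 is optimal.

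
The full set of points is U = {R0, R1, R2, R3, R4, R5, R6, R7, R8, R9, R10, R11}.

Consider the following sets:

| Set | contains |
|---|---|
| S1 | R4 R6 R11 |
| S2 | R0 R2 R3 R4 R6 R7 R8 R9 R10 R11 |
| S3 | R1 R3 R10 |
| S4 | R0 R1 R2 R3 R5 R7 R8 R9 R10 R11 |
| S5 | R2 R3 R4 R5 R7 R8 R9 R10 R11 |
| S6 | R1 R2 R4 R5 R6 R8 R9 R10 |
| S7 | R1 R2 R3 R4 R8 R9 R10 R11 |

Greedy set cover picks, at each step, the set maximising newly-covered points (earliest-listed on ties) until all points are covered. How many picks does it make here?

2

Greedy: pick S2 (covers 10 new) → pick S4 (covers 2 new). Total picks: 2.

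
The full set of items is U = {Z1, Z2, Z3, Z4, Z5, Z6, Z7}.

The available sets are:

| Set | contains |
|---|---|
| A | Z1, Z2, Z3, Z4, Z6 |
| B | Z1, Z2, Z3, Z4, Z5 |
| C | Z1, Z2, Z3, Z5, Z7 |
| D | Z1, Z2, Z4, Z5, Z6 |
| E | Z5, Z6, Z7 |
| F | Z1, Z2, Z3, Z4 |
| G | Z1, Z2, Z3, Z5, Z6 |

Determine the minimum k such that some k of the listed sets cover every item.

B and E cover everything between them: the union {Z1, Z2, Z3, Z4, Z5, Z6, Z7} is all of U.
No single set has all 7 items (the largest, A, has 5), so 2 is optimal.

2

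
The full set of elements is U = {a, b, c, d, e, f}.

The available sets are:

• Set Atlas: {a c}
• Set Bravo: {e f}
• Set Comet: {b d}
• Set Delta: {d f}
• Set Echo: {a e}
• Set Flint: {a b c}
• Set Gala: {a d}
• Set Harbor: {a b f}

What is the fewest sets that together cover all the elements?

3

Delta, Echo, and Flint cover everything between them: the union {a, b, c, d, e, f} is all of U.
No 2 of the 8 sets cover everything (all 28 combinations miss at least one element), so 3 is optimal.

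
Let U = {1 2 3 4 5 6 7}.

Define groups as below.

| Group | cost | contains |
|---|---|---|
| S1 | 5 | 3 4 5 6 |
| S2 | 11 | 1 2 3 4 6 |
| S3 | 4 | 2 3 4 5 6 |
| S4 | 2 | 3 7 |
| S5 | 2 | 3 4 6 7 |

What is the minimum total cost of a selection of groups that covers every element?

S2, S3, S5 together cover every element (S2 ∪ S3 ∪ S5 = {1, 2, 3, 4, 5, 6, 7}); total cost 11 + 4 + 2 = 17.
No covering selection has total cost below 17.

17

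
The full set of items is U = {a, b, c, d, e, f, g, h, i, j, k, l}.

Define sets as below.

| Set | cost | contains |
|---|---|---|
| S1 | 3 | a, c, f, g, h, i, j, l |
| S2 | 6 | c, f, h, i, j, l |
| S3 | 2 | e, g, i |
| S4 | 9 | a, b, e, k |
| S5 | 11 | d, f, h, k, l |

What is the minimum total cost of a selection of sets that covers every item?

23

S1, S4, S5 together cover every item (S1 ∪ S4 ∪ S5 = {a, b, c, d, e, f, g, h, i, j, k, l}); total cost 3 + 9 + 11 = 23.
The greedy pick S1, S3, S4, S5 costs 25; no covering selection beats 23.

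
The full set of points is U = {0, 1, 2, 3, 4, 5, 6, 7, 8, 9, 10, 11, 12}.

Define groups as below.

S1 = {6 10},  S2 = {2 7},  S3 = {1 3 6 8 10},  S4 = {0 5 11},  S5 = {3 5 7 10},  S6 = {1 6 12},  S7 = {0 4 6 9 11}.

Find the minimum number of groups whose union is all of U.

S2 and S3 and S5 and S6 and S7 together: S2 ∪ S3 ∪ S5 ∪ S6 ∪ S7 = {0, 1, 2, 3, 4, 5, 6, 7, 8, 9, 10, 11, 12} — every point is covered.
No 4 of the 7 groups cover everything (all 35 combinations miss at least one point), so 5 is optimal.

5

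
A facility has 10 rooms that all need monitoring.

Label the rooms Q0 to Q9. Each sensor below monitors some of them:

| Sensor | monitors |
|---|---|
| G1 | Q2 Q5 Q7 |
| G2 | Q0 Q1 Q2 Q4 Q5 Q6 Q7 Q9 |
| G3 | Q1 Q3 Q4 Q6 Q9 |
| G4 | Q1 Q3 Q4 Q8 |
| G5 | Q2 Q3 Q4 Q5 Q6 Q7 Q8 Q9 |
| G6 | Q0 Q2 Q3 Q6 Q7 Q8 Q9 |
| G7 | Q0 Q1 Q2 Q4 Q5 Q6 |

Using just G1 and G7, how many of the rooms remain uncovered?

Union of G1, G7 = {Q0, Q1, Q2, Q4, Q5, Q6, Q7}.
Not covered: Q3, Q8, Q9 — 3 rooms.

3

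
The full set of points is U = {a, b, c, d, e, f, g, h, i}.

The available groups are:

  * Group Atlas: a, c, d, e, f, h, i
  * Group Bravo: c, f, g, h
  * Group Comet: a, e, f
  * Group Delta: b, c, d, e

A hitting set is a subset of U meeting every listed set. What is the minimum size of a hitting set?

2

Take T = {d, f}. Each listed group contains at least one of these, so T is a hitting set of size 2.
No single point lies in every group, so at least 2 are needed and 2 is optimal.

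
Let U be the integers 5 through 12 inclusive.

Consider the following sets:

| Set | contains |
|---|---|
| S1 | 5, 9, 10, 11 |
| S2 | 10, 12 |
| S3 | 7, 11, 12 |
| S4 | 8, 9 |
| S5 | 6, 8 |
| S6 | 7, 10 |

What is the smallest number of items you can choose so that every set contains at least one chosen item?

3

Take H = {8, 10, 12}. Each listed set contains at least one of these, so H is a hitting set of size 3.
No choice of 2 items meets every set, so 3 is the minimum.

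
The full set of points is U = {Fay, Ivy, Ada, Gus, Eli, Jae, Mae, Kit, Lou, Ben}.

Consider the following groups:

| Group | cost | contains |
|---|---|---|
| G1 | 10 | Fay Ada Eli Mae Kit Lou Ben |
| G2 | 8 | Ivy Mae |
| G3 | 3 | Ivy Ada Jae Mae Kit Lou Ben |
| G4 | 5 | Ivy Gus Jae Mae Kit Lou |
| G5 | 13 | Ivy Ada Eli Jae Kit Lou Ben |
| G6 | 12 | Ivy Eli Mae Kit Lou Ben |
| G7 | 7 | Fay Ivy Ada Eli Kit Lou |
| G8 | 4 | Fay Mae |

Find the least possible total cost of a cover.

G1, G4 together cover every point (G1 ∪ G4 = {Fay, Ivy, Ada, Gus, Eli, Jae, Mae, Kit, Lou, Ben}); total cost 10 + 5 = 15.
No covering selection has total cost below 15.

15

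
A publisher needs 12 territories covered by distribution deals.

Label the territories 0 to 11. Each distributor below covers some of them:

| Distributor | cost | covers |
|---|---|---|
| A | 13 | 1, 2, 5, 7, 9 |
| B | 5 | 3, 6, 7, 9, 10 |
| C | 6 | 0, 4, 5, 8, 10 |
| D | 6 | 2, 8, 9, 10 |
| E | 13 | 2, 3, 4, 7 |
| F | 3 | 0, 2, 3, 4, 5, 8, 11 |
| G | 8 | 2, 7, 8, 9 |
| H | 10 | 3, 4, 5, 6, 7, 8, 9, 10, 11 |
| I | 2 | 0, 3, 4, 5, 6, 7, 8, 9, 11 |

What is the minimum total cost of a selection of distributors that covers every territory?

20

A, B, I together cover every territory (A ∪ B ∪ I = {0, 1, 2, 3, 4, 5, 6, 7, 8, 9, 10, 11}); total cost 13 + 5 + 2 = 20.
The greedy pick I, D, A costs 21; no covering selection beats 20.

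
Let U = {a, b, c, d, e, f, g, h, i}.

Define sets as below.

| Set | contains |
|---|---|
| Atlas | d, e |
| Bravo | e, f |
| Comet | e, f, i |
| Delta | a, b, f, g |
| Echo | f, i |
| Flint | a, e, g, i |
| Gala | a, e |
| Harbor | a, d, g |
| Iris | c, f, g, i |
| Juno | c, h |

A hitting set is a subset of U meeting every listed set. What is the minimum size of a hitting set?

4

The 4 elements {d, e, f, h} hit every set.
No choice of 3 elements meets every set, so 4 is the minimum.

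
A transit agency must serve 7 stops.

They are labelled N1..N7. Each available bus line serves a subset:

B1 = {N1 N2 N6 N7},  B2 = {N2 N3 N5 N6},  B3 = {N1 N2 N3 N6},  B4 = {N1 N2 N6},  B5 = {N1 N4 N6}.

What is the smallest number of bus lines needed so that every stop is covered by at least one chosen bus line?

Take {B1, B2, B5}. Their union is {N1, N2, N3, N4, N5, N6, N7}, which is all 7 stops.
Only B5 contains N4, so B5 is forced; the remaining 4 stops need at least 2 more bus lines (each remaining bus line adds at most 3) — so at least 3 bus lines are needed, and 3 is optimal.

3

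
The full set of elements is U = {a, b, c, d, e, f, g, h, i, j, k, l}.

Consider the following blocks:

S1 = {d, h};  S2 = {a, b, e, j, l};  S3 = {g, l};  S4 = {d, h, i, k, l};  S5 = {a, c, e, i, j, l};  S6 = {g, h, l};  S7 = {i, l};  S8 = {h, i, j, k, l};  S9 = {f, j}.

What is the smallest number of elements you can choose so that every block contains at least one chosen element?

T = {f, h, l} meets every block (each contains at least one member of T), and |T| = 3.
The blocks S1, S7, S9 are pairwise disjoint, so any hitting set needs a separate element for each — at least 3. Hence 3 is optimal.

3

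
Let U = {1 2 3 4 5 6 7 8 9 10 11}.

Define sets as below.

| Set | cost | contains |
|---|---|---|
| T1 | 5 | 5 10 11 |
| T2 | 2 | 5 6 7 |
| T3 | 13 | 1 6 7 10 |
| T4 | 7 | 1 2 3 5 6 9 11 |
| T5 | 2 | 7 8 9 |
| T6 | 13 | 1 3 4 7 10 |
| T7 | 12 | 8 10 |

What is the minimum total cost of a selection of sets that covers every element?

T4, T5, T6 together cover every element (T4 ∪ T5 ∪ T6 = {1, 2, 3, 4, 5, 6, 7, 8, 9, 10, 11}); total cost 7 + 2 + 13 = 22.
The greedy pick T2, T5, T4, T1, T6 costs 29; no covering selection beats 22.

22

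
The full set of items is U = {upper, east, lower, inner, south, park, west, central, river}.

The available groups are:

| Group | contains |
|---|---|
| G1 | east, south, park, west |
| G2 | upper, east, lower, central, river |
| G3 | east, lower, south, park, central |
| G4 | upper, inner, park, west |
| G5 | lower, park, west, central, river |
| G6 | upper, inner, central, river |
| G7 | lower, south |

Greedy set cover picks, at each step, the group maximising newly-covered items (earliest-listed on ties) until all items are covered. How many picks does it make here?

3

Greedy: pick G2 (covers 5 new) → pick G1 (covers 3 new) → pick G4 (covers 1 new). Total picks: 3.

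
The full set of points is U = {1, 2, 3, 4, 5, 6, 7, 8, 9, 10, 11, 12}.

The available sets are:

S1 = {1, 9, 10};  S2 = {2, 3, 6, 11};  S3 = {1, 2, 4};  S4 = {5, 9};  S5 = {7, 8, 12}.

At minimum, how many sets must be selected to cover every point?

5

S1 and S2 and S3 and S4 and S5 together: S1 ∪ S2 ∪ S3 ∪ S4 ∪ S5 = {1, 2, 3, 4, 5, 6, 7, 8, 9, 10, 11, 12} — every point is covered.
No 4 of the 5 sets cover everything (all 5 combinations miss at least one point), so 5 is optimal.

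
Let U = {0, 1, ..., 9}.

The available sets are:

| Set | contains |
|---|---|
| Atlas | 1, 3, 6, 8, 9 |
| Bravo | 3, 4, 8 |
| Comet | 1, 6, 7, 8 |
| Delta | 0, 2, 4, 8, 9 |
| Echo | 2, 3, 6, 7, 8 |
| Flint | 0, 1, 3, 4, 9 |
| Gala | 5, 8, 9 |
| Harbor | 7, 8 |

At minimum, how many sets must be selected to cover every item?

3

Echo, Flint, and Gala cover everything between them: the union {0, 1, 2, 3, 4, 5, 6, 7, 8, 9} is all of U.
Only Gala contains 5, so Gala is forced; the remaining 7 items need at least 2 more sets (each remaining set adds at most 4) — so at least 3 sets are needed, and 3 is optimal.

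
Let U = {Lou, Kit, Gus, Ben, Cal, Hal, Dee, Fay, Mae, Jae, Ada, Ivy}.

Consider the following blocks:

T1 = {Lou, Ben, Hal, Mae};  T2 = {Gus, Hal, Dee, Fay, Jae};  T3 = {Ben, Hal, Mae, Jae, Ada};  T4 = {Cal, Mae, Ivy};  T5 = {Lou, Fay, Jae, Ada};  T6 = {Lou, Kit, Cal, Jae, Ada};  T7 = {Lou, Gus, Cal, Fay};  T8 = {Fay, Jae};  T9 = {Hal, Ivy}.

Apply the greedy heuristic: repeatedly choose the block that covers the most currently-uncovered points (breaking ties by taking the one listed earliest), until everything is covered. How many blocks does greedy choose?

4

Greedy: pick T2 (covers 5 new) → pick T6 (covers 4 new) → pick T1 (covers 2 new) → pick T4 (covers 1 new). Total picks: 4.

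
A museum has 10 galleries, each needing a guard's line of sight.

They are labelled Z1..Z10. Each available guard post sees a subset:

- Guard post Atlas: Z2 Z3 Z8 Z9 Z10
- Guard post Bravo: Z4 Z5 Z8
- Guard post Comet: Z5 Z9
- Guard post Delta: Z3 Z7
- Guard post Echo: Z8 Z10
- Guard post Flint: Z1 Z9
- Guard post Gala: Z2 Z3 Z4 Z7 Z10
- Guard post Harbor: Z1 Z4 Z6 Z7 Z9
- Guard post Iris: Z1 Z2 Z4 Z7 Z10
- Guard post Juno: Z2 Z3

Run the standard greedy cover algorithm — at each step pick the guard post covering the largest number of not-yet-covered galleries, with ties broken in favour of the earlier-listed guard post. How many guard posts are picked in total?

3

Greedy: pick Atlas (covers 5 new) → pick Harbor (covers 4 new) → pick Bravo (covers 1 new). Total picks: 3.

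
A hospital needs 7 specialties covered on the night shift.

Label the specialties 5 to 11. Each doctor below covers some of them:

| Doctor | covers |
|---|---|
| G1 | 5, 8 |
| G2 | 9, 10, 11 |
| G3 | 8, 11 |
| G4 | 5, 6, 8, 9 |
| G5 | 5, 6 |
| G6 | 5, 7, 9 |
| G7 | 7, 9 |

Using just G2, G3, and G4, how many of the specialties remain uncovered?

1

Union of G2, G3, G4 = {5, 6, 8, 9, 10, 11}.
Not covered: 7 — 1 specialty.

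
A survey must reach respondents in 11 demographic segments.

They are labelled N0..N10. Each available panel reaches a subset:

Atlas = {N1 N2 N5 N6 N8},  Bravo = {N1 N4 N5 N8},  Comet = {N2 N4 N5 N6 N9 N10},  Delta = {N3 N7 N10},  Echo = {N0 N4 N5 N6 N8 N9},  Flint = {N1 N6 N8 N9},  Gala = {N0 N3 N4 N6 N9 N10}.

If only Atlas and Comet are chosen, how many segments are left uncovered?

3

Union of Atlas, Comet = {N1, N2, N4, N5, N6, N8, N9, N10}.
Not covered: N0, N3, N7 — 3 segments.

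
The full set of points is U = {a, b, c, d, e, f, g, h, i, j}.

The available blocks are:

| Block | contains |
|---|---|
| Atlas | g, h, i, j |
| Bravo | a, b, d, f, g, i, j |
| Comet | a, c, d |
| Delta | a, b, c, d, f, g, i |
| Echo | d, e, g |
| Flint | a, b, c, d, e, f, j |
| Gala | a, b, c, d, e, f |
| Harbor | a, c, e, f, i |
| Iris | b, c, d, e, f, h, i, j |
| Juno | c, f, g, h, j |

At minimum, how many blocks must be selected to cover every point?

Take {Atlas, Flint}. Their union is {a, b, c, d, e, f, g, h, i, j}, which is all 10 points.
No single block has all 10 points (the largest, Iris, has 8), so 2 is optimal.

2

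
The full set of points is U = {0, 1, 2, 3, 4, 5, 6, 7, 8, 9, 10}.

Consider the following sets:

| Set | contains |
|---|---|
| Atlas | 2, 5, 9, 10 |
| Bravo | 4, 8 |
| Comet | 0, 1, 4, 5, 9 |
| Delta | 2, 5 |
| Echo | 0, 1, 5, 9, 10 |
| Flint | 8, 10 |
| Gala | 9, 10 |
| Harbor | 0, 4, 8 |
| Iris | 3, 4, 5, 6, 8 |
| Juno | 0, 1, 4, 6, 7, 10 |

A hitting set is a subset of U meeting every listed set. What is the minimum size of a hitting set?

Take H = {5, 8, 10}. Each listed set contains at least one of these, so H is a hitting set of size 3.
The sets Delta, Gala, Harbor are pairwise disjoint, so any hitting set needs a separate point for each — at least 3. Hence 3 is optimal.

3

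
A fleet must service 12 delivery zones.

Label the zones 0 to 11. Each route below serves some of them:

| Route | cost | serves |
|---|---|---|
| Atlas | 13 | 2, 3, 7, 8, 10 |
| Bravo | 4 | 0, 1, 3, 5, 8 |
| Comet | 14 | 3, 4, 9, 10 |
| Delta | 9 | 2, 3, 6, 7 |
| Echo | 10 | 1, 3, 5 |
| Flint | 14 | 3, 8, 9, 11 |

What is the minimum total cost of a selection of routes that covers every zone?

Bravo, Comet, Delta, Flint together cover every zone (Bravo ∪ Comet ∪ Delta ∪ Flint = {0, 1, 2, 3, 4, 5, 6, 7, 8, 9, 10, 11}); total cost 4 + 14 + 9 + 14 = 41.
No covering selection has total cost below 41.

41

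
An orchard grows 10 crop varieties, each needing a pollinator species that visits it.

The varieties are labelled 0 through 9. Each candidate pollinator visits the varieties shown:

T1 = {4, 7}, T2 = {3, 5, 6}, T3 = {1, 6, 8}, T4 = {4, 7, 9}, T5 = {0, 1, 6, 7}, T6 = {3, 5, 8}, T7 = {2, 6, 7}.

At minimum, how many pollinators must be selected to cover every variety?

Take {T4, T5, T6, T7}. Their union is {0, 1, 2, 3, 4, 5, 6, 7, 8, 9}, which is all 10 varieties.
Only T7 contains 2, so T7 is forced; the remaining 7 varieties need at least 3 more pollinators (each remaining pollinator adds at most 3) — so at least 4 pollinators are needed, and 4 is optimal.

4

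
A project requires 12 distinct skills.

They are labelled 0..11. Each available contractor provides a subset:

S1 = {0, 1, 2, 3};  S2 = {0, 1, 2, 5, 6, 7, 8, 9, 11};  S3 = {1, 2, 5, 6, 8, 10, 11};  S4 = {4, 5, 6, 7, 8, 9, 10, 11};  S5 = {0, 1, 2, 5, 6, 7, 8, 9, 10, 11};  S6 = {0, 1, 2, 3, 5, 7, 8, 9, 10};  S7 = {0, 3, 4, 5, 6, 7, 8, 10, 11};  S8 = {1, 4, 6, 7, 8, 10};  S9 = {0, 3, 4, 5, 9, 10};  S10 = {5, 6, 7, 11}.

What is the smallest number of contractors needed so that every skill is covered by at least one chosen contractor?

2

Take {S1, S4}. Their union is {0, 1, 2, 3, 4, 5, 6, 7, 8, 9, 10, 11}, which is all 12 skills.
No single contractor has all 12 skills (the largest, S5, has 10), so 2 is optimal.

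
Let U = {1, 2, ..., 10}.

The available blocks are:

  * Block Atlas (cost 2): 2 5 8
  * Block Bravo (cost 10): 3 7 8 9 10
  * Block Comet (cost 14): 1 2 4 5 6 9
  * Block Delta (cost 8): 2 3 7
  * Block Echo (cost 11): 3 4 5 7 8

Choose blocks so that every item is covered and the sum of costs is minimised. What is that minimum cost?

Bravo, Comet together cover every item (Bravo ∪ Comet = {1, 2, 3, 4, 5, 6, 7, 8, 9, 10}); total cost 10 + 14 = 24.
The greedy pick Atlas, Bravo, Comet costs 26; no covering selection beats 24.

24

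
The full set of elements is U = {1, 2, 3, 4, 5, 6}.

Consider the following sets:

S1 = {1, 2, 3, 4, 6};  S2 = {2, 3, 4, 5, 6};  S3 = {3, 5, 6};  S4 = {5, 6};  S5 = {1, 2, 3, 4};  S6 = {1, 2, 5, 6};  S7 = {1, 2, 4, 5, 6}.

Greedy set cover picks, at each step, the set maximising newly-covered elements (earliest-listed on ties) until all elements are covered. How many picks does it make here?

Greedy: pick S1 (covers 5 new) → pick S2 (covers 1 new). Total picks: 2.

2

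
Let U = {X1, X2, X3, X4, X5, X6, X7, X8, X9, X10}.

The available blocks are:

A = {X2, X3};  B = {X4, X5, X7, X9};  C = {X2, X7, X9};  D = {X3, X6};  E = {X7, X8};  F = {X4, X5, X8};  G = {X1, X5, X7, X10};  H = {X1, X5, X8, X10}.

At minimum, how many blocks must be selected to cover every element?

4

Take {B, C, D, H}. Their union is {X1, X2, X3, X4, X5, X6, X7, X8, X9, X10}, which is all 10 elements.
No 3 of the 8 blocks cover everything (all 56 combinations miss at least one element), so 4 is optimal.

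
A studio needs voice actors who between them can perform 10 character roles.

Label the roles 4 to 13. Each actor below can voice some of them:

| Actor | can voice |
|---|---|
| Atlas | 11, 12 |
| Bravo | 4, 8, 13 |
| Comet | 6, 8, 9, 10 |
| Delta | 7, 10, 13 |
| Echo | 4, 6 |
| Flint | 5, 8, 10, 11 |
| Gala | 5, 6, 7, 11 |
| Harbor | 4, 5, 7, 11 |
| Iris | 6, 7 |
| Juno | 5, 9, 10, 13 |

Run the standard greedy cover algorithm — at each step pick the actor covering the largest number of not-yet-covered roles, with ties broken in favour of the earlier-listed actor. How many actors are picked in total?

4

Greedy: pick Comet (covers 4 new) → pick Harbor (covers 4 new) → pick Atlas (covers 1 new) → pick Bravo (covers 1 new). Total picks: 4.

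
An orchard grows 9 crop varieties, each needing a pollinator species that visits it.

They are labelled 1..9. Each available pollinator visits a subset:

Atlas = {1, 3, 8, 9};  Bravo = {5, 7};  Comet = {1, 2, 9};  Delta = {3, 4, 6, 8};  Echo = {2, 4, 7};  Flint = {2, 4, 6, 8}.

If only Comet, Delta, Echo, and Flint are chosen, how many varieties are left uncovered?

Union of Comet, Delta, Echo, Flint = {1, 2, 3, 4, 6, 7, 8, 9}.
Not covered: 5 — 1 variety.

1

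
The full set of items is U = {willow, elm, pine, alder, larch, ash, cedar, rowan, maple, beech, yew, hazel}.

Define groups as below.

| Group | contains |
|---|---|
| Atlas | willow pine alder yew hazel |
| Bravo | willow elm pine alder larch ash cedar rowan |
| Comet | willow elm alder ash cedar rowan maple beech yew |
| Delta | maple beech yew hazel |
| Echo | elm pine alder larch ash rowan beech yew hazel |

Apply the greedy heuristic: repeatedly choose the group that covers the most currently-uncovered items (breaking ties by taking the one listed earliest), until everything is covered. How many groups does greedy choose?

2

Greedy: pick Comet (covers 9 new) → pick Echo (covers 3 new). Total picks: 2.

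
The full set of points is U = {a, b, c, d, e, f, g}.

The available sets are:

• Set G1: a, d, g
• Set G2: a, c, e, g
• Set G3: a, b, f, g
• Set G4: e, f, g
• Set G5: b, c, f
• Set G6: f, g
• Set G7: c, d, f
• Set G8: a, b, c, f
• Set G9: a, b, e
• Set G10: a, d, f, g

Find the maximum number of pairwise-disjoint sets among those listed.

G7, G9 are pairwise disjoint (G7={c,d,f}; G9={a,b,e}).
Every remaining set overlaps one of these, and no 3 of the listed sets are pairwise disjoint, so 2 is the maximum.

2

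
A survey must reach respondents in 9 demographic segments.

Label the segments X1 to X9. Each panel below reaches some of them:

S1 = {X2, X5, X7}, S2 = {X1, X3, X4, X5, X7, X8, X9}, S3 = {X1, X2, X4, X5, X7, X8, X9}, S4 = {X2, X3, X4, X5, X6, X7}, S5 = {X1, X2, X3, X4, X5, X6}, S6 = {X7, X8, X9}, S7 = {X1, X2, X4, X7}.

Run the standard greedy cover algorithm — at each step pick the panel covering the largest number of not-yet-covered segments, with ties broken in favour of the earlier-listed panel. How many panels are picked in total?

2

Greedy: pick S2 (covers 7 new) → pick S4 (covers 2 new). Total picks: 2.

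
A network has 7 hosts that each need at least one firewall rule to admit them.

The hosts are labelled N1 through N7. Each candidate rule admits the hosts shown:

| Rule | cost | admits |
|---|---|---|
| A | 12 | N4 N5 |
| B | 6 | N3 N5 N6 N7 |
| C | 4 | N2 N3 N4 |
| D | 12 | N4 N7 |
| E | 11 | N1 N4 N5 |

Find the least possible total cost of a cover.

B, C, E together cover every host (B ∪ C ∪ E = {N1, N2, N3, N4, N5, N6, N7}); total cost 6 + 4 + 11 = 21.
No covering selection has total cost below 21.

21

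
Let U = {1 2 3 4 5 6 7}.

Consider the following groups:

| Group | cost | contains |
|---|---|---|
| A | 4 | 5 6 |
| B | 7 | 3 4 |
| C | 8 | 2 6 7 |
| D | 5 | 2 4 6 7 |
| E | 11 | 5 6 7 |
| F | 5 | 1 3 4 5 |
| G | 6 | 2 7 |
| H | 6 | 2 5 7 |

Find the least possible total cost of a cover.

10

D, F together cover every element (D ∪ F = {1, 2, 3, 4, 5, 6, 7}); total cost 5 + 5 = 10.
No covering selection has total cost below 10.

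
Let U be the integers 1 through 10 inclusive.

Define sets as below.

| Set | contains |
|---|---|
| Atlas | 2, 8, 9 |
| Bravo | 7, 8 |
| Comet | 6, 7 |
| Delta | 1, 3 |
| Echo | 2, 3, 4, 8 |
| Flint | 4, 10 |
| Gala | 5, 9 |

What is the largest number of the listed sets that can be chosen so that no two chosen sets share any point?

Comet, Delta, Flint, Gala are pairwise disjoint (Comet={6,7}; Delta={1,3}; Flint={4,10}; Gala={5,9}).
Every remaining set overlaps one of these, and no 5 of the listed sets are pairwise disjoint, so 4 is the maximum.

4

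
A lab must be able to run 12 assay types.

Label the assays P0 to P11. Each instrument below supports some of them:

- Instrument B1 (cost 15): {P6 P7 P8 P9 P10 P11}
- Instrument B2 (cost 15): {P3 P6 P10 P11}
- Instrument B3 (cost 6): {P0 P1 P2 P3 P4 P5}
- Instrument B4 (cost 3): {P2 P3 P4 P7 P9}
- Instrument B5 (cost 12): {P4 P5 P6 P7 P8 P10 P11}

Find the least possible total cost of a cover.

21

B1, B3 together cover every assay (B1 ∪ B3 = {P0, P1, P2, P3, P4, P5, P6, P7, P8, P9, P10, P11}); total cost 15 + 6 = 21.
No covering selection has total cost below 21.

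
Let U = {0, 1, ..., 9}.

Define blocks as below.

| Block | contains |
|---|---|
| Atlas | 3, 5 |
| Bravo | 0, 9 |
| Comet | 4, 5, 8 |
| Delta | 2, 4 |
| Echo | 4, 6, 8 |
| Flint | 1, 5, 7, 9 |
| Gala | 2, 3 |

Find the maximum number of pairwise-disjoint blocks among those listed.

Bravo, Comet, Gala are pairwise disjoint (Bravo={0,9}; Comet={4,5,8}; Gala={2,3}).
Every remaining block overlaps one of these, and no 4 of the listed blocks are pairwise disjoint, so 3 is the maximum.

3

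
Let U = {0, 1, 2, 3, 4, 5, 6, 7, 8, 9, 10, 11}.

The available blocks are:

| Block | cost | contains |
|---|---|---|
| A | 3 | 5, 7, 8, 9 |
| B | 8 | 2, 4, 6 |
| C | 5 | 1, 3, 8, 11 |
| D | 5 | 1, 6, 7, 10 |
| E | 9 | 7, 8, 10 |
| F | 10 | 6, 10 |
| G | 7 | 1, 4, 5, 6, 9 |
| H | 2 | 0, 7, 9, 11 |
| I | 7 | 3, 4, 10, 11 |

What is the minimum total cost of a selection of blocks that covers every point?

A, B, C, D, H together cover every point (A ∪ B ∪ C ∪ D ∪ H = {0, 1, 2, 3, 4, 5, 6, 7, 8, 9, 10, 11}); total cost 3 + 8 + 5 + 5 + 2 = 23.
The greedy pick H, A, D, I, B costs 25; no covering selection beats 23.

23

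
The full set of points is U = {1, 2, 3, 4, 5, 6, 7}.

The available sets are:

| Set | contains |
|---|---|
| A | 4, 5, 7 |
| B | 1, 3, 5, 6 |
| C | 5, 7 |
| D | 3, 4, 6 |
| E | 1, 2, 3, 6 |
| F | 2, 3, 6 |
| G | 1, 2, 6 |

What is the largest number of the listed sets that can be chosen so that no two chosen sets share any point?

A, G are pairwise disjoint (A={4,5,7}; G={1,2,6}).
Every remaining set overlaps one of these, and no 3 of the listed sets are pairwise disjoint, so 2 is the maximum.

2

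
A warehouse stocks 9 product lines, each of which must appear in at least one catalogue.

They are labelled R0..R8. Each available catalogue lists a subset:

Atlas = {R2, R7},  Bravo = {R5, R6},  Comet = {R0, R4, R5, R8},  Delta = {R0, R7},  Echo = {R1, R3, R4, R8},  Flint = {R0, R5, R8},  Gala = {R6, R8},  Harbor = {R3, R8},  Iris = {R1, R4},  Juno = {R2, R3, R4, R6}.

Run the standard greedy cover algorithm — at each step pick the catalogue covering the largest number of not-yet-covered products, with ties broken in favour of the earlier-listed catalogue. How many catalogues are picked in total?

4

Greedy: pick Comet (covers 4 new) → pick Juno (covers 3 new) → pick Atlas (covers 1 new) → pick Echo (covers 1 new). Total picks: 4.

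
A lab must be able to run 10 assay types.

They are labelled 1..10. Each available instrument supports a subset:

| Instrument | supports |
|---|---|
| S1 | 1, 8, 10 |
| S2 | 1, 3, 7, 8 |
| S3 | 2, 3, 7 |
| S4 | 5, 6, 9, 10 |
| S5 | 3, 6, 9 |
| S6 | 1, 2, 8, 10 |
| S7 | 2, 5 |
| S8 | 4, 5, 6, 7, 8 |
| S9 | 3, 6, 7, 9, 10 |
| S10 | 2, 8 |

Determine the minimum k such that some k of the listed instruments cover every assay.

3

Take {S5, S6, S8}. Their union is {1, 2, 3, 4, 5, 6, 7, 8, 9, 10}, which is all 10 assays.
Only S8 contains 4, so S8 is forced; the remaining 5 assays need at least 2 more instruments (each remaining instrument adds at most 3) — so at least 3 instruments are needed, and 3 is optimal.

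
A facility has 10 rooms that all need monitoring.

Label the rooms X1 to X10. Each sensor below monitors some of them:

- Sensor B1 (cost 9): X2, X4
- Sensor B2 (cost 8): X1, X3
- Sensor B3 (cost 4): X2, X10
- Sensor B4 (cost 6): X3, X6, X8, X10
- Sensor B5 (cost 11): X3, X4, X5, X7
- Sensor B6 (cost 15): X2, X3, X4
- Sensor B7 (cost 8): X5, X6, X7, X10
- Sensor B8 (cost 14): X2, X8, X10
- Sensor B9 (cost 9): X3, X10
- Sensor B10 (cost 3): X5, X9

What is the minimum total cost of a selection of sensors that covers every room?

32

B2, B3, B4, B5, B10 together cover every room (B2 ∪ B3 ∪ B4 ∪ B5 ∪ B10 = {X1, X2, X3, X4, X5, X6, X7, X8, X9, X10}); total cost 8 + 4 + 6 + 11 + 3 = 32.
No covering selection has total cost below 32.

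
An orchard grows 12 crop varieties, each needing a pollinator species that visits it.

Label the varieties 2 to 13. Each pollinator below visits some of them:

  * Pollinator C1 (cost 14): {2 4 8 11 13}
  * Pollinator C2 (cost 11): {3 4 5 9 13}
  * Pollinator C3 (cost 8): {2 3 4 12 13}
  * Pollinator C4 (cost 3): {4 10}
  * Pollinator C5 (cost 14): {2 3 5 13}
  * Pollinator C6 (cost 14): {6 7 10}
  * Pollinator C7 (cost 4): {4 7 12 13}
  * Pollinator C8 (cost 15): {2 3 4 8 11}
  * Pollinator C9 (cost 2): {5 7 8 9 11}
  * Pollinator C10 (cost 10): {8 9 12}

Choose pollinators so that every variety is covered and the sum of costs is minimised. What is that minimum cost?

C3, C6, C9 together cover every variety (C3 ∪ C6 ∪ C9 = {2, 3, 4, 5, 6, 7, 8, 9, 10, 11, 12, 13}); total cost 8 + 14 + 2 = 24.
The greedy pick C9, C7, C4, C3, C6 costs 31; no covering selection beats 24.

24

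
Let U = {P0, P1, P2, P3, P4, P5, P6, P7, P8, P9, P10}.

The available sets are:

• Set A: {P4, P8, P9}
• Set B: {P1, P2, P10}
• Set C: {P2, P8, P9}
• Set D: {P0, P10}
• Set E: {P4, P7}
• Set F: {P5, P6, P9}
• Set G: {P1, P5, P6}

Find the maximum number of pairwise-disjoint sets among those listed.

C, D, E, G are pairwise disjoint (C={P2,P8,P9}; D={P0,P10}; E={P4,P7}; G={P1,P5,P6}).
Every remaining set overlaps one of these, and no 5 of the listed sets are pairwise disjoint, so 4 is the maximum.

4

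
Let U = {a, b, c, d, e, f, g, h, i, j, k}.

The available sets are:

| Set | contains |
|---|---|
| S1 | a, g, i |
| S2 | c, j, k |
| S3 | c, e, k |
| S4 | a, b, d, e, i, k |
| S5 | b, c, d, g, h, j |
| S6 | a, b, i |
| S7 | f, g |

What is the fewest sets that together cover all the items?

Take {S4, S5, S7}. Their union is {a, b, c, d, e, f, g, h, i, j, k}, which is all 11 items.
Only S7 contains f, so S7 is forced; the remaining 9 items need at least 2 more sets (each remaining set adds at most 6) — so at least 3 sets are needed, and 3 is optimal.

3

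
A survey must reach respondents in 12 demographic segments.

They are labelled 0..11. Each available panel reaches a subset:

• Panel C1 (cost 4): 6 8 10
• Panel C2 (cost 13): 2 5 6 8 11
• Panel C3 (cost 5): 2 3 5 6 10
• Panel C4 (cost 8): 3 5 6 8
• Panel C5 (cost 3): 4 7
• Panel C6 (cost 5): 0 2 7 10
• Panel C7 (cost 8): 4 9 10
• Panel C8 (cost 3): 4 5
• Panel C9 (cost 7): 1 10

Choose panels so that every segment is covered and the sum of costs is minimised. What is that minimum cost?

C2, C3, C6, C7, C9 together cover every segment (C2 ∪ C3 ∪ C6 ∪ C7 ∪ C9 = {0, 1, 2, 3, 4, 5, 6, 7, 8, 9, 10, 11}); total cost 13 + 5 + 5 + 8 + 7 = 38.
The greedy pick C3, C5, C1, C6, C9, C7, C2 costs 45; no covering selection beats 38.

38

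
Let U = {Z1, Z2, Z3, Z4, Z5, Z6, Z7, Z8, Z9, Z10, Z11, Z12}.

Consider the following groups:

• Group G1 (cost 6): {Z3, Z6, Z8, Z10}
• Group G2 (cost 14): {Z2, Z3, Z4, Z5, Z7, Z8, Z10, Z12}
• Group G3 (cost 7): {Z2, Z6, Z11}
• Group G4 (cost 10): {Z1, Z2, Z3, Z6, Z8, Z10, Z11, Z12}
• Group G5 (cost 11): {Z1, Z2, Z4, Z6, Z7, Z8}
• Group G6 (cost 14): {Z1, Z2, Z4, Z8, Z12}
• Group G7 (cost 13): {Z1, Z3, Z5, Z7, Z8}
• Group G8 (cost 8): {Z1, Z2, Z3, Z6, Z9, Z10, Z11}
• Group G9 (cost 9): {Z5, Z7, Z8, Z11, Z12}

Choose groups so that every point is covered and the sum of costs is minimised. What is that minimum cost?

G2, G8 together cover every point (G2 ∪ G8 = {Z1, Z2, Z3, Z4, Z5, Z6, Z7, Z8, Z9, Z10, Z11, Z12}); total cost 14 + 8 = 22.
The greedy pick G8, G9, G5 costs 28; no covering selection beats 22.

22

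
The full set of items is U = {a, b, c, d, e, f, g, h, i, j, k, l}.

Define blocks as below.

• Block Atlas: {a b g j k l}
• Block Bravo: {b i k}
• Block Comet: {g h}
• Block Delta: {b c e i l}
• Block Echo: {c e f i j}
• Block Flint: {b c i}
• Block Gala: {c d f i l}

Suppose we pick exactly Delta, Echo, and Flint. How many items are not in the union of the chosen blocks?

Union of Delta, Echo, Flint = {b, c, e, f, i, j, l}.
Not covered: a, d, g, h, k — 5 items.

5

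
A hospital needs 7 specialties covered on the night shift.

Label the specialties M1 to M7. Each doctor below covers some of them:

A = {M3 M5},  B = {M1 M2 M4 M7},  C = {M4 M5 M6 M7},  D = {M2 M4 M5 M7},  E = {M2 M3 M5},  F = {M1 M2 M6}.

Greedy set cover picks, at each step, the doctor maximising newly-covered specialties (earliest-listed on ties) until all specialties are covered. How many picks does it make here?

Greedy: pick B (covers 4 new) → pick A (covers 2 new) → pick C (covers 1 new). Total picks: 3.

3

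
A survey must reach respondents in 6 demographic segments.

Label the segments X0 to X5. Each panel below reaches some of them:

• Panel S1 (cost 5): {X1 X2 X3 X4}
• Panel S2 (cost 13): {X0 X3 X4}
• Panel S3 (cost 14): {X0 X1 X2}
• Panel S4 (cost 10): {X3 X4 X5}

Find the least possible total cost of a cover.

S3, S4 together cover every segment (S3 ∪ S4 = {X0, X1, X2, X3, X4, X5}); total cost 14 + 10 = 24.
The greedy pick S1, S4, S2 costs 28; no covering selection beats 24.

24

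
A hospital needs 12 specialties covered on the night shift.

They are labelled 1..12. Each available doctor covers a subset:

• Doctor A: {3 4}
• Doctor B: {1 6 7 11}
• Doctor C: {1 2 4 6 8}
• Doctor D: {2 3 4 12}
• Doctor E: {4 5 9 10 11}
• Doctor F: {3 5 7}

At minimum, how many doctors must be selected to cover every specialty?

C and D and E and F together: C ∪ D ∪ E ∪ F = {1, 2, 3, 4, 5, 6, 7, 8, 9, 10, 11, 12} — every specialty is covered.
No 3 of the 6 doctors cover everything (all 20 combinations miss at least one specialty), so 4 is optimal.

4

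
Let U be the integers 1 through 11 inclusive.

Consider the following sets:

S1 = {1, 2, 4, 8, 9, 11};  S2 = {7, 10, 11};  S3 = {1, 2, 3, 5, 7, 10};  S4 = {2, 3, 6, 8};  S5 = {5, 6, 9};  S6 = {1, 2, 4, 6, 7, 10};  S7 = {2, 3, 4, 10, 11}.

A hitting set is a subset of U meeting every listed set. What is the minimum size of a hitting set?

The 3 points {2, 7, 9} hit every set.
No choice of 2 points meets every set, so 3 is the minimum.

3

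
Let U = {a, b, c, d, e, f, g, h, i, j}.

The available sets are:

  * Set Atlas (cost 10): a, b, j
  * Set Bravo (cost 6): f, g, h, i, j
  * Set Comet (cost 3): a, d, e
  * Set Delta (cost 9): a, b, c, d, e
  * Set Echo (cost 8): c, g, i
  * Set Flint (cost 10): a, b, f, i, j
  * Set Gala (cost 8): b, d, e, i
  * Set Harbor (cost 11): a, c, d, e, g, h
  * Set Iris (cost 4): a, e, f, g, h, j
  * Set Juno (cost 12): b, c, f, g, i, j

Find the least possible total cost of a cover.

Bravo, Delta together cover every element (Bravo ∪ Delta = {a, b, c, d, e, f, g, h, i, j}); total cost 6 + 9 = 15.
The greedy pick Iris, Gala, Echo costs 20; no covering selection beats 15.

15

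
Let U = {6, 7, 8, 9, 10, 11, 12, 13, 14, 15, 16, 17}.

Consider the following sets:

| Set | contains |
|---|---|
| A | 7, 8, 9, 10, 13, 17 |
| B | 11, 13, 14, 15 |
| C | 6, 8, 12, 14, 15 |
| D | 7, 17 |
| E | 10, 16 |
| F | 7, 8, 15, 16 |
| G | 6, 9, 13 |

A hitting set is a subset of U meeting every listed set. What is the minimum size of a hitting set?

The 4 items {6, 10, 15, 17} hit every set.
No choice of 3 items meets every set, so 4 is the minimum.

4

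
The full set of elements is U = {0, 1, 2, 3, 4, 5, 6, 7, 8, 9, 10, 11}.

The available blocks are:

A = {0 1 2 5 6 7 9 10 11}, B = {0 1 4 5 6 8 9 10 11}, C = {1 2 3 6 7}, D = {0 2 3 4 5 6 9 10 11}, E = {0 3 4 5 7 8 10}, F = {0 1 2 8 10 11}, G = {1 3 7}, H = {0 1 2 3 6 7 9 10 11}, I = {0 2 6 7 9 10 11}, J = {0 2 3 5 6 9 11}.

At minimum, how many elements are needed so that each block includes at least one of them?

2

Take T = {0, 1}. Each listed block contains at least one of these, so T is a hitting set of size 2.
No single element lies in every block, so at least 2 are needed and 2 is optimal.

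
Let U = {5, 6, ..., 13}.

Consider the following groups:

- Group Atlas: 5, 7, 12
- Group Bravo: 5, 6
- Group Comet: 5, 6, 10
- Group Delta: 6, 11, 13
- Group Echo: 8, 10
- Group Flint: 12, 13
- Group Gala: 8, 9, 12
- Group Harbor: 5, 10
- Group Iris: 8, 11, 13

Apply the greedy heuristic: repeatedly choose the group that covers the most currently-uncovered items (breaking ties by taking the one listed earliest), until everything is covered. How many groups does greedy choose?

Greedy: pick Atlas (covers 3 new) → pick Delta (covers 3 new) → pick Echo (covers 2 new) → pick Gala (covers 1 new). Total picks: 4.

4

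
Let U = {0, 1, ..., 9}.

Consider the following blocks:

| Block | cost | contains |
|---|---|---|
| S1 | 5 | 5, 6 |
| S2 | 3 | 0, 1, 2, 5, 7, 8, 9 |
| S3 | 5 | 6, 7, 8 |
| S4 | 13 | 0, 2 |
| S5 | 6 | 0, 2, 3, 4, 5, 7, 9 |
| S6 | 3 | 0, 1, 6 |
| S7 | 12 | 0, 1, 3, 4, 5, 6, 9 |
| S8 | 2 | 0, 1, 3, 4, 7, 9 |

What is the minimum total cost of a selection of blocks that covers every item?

8

S2, S6, S8 together cover every item (S2 ∪ S6 ∪ S8 = {0, 1, 2, 3, 4, 5, 6, 7, 8, 9}); total cost 3 + 3 + 2 = 8.
No covering selection has total cost below 8.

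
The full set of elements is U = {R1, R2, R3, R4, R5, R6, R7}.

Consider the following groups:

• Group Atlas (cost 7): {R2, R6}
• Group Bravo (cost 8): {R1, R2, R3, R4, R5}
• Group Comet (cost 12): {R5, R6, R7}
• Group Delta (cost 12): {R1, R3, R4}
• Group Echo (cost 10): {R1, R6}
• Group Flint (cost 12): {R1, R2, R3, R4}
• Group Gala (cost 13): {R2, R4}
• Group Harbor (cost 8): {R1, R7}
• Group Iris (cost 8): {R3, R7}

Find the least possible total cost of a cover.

20

Bravo, Comet together cover every element (Bravo ∪ Comet = {R1, R2, R3, R4, R5, R6, R7}); total cost 8 + 12 = 20.
No covering selection has total cost below 20.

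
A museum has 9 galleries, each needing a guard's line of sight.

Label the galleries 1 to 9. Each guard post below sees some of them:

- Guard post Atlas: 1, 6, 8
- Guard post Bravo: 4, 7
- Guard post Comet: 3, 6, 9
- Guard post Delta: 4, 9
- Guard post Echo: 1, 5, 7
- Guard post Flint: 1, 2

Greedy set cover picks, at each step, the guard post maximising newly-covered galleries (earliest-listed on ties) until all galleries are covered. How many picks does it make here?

Greedy: pick Atlas (covers 3 new) → pick Bravo (covers 2 new) → pick Comet (covers 2 new) → pick Echo (covers 1 new) → pick Flint (covers 1 new). Total picks: 5.

5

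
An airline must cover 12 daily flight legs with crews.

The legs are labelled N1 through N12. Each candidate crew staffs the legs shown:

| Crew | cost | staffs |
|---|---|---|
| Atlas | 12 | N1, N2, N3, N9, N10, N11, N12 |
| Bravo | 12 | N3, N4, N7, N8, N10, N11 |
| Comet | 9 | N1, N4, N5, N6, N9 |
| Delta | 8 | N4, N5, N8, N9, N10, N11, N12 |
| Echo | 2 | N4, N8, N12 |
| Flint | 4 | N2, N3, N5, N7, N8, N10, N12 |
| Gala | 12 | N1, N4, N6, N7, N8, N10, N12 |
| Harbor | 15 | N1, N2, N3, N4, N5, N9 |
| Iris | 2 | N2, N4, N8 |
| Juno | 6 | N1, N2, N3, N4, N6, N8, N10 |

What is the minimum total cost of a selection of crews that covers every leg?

18

Delta, Flint, Juno together cover every leg (Delta ∪ Flint ∪ Juno = {N1, N2, N3, N4, N5, N6, N7, N8, N9, N10, N11, N12}); total cost 8 + 4 + 6 = 18.
The greedy pick Flint, Echo, Comet, Delta costs 23; no covering selection beats 18.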